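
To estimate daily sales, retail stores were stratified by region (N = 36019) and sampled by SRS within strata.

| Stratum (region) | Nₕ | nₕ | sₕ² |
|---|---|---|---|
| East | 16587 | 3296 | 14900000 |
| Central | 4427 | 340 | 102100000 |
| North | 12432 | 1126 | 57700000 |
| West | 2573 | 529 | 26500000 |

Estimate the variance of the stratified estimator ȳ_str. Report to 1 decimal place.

Var(ȳ_str) = Σₕ Wₕ²(1 − fₕ)sₕ²/nₕ with Wₕ = Nₕ/N, N = 36019.
East: Wₕ = 0.46050695; term = 0.46050695²·(1 − 0.19870983)·14900000/3296 = 768.17694.
Central: Wₕ = 0.12290735; term = 0.12290735²·(1 − 0.07680145)·102100000/340 = 4187.9133.
North: Wₕ = 0.34515117; term = 0.34515117²·(1 − 0.09057272)·57700000/1126 = 5551.6759.
West: Wₕ = 0.07143452; term = 0.07143452²·(1 − 0.20559658)·26500000/529 = 203.07085.
Sum = 10710.837.

10710.8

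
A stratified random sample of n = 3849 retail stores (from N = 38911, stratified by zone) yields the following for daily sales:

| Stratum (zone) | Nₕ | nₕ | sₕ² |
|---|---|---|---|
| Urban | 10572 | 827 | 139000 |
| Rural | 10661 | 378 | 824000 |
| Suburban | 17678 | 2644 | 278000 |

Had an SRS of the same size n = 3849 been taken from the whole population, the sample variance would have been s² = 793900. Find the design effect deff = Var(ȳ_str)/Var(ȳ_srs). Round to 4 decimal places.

1.0101

Var(ȳ_str) = Σ Wₕ²(1−fₕ)sₕ²/nₕ with Wₕ = Nₕ/38911:
  Urban: (10572/38911)²·(1−827/10572)·139000/827 = 11.436773
  Rural: (10661/38911)²·(1−378/10661)·824000/378 = 157.83685
  Suburban: (17678/38911)²·(1−2644/17678)·278000/2644 = 18.456368
  → Var(ȳ_str) = 187.72999.
Var(ȳ_srs) = (1 − 3849/38911)·793900/3849 = 185.8584.
deff = 187.72999 / 185.8584 = 1.0101.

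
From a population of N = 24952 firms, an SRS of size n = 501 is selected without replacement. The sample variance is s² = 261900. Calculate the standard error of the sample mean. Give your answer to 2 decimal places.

22.63

Under SRS without replacement, Var(ȳ) = (1 − f)·s²/n with f = n/N = 501/24952 = 0.02007855.
Var(ȳ) = (1 − 0.02007855)·261900/501 = 0.97992145·522.75449 = 512.25834.
SE(ȳ) = √(512.25834) = 22.63.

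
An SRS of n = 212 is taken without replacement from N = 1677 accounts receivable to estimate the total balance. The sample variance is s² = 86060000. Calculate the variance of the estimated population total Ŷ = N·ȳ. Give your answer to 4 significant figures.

Var(Ŷ) = N²·Var(ȳ) = N²·(1 − n/N)·s²/n.
f = 212/1677 = 0.12641622; Var(ȳ) = 0.87358378·86060000/212 = 354625.57.
Var(Ŷ) = 1677² · 354625.57 = 9.9732377 × 10^11.

9.973 × 10^11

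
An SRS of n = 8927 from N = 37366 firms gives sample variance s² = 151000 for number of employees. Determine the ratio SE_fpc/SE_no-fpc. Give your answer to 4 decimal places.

f = n/N = 8927/37366 = 0.23890703.
SE_no-fpc = √(s²/n) = 4.1127822; SE_fpc = √((1−f)s²/n) = 3.5880176.
Ratio = √(1−f) = 0.87240643.

0.8724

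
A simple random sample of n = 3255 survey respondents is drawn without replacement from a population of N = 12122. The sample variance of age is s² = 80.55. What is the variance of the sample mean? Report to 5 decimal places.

Under SRS without replacement, Var(ȳ) = (1 − f)·s²/n with f = n/N = 3255/12122 = 0.26852005.
Var(ȳ) = (1 − 0.26852005)·80.55/3255 = 0.73147995·0.024746544 = 0.018101601.

0.01810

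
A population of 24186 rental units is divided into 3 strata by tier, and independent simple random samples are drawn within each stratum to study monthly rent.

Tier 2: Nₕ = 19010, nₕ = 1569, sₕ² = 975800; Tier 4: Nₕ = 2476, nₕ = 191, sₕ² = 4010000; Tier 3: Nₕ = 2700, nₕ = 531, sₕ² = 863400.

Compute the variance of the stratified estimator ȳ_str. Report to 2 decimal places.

571.84

Var(ȳ_str) = Σₕ Wₕ²(1 − fₕ)sₕ²/nₕ with Wₕ = Nₕ/N, N = 24186.
Tier 2: Wₕ = 0.78599190; term = 0.78599190²·(1 − 0.08253551)·975800/1569 = 352.50337.
Tier 4: Wₕ = 0.10237327; term = 0.10237327²·(1 − 0.07714055)·4010000/191 = 203.05784.
Tier 3: Wₕ = 0.11163483; term = 0.11163483²·(1 − 0.19666667)·863400/531 = 16.278438.
Sum = 571.83965.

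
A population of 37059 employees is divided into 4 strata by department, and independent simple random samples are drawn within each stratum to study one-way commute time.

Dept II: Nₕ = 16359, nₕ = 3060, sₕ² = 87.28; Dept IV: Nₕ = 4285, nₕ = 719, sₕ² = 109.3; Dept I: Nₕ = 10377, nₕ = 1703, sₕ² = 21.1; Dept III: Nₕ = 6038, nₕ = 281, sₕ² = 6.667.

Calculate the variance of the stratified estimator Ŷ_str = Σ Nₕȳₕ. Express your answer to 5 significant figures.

1.0468 × 10^7

Var(Ŷ_str) = Σₕ Nₕ²(1 − fₕ)sₕ²/nₕ.
Dept II: 16359²·(1 − 3060/16359)·87.28/3060 = 6.2053895 × 10^6.
Dept IV: 4285²·(1 − 719/4285)·109.3/719 = 2.3228621 × 10^6.
Dept I: 10377²·(1 − 1703/10377)·21.1/1703 = 1.1152161 × 10^6.
Dept III: 6038²·(1 − 281/6038)·6.667/281 = 824733.19.
Sum = 1.0468201 × 10^7.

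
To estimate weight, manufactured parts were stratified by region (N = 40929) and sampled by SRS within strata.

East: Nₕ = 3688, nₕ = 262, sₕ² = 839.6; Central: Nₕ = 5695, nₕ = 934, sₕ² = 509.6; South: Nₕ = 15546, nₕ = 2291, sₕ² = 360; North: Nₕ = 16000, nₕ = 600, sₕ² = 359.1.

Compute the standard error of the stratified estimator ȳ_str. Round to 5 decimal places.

0.37465

Var(ȳ_str) = Σₕ Wₕ²(1 − fₕ)sₕ²/nₕ with Wₕ = Nₕ/N, N = 40929.
East: Wₕ = 0.09010726; term = 0.09010726²·(1 − 0.07104121)·839.6/262 = 0.024170584.
Central: Wₕ = 0.13914339; term = 0.13914339²·(1 − 0.16400351)·509.6/934 = 0.0088310468.
South: Wₕ = 0.37982848; term = 0.37982848²·(1 − 0.14736910)·360/2291 = 0.019329185.
North: Wₕ = 0.39092086; term = 0.39092086²·(1 − 0.03750000)·359.1/600 = 0.08803241.
Sum = 0.14036323.
SE = √(0.14036323) = 0.37465.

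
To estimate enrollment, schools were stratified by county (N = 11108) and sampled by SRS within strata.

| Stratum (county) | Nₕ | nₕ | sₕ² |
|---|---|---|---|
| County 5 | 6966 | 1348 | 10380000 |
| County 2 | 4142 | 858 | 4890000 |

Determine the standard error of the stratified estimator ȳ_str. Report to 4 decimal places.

Var(ȳ_str) = Σₕ Wₕ²(1 − fₕ)sₕ²/nₕ with Wₕ = Nₕ/N, N = 11108.
County 5: Wₕ = 0.62711559; term = 0.62711559²·(1 − 0.19351134)·10380000/1348 = 2442.3108.
County 2: Wₕ = 0.37288441; term = 0.37288441²·(1 − 0.20714631)·4890000/858 = 628.29423.
Sum = 3070.605.
SE = √(3070.605) = 55.4130.

55.4130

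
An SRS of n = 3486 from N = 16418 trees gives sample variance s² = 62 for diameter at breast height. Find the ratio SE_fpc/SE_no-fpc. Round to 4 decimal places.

f = n/N = 3486/16418 = 0.21232793.
SE_no-fpc = √(s²/n) = 0.13336202; SE_fpc = √((1−f)s²/n) = 0.11835998.
Ratio = √(1−f) = 0.88750891.

0.8875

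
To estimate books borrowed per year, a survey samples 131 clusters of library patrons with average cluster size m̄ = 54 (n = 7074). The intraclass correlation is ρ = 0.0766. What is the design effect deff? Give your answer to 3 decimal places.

5.060

deff = 1 + (54 − 1)·0.0766 = 1 + 4.0598 = 5.0598.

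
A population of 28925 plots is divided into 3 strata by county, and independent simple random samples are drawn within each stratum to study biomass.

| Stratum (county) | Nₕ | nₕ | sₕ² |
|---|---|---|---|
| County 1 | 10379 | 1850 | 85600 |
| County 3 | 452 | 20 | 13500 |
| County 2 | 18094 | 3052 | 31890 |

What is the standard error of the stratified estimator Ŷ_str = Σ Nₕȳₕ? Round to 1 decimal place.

84093.0

Var(Ŷ_str) = Σₕ Nₕ²(1 − fₕ)sₕ²/nₕ.
County 1: 10379²·(1 − 1850/10379)·85600/1850 = 4.0959596 × 10^9.
County 3: 452²·(1 − 20/452)·13500/20 = 1.318032 × 10^8.
County 2: 18094²·(1 − 3052/18094)·31890/3052 = 2.8438728 × 10^9.
Sum = 7.0716356 × 10^9.
SE = √(7.0716356 × 10^9) = 84093.0.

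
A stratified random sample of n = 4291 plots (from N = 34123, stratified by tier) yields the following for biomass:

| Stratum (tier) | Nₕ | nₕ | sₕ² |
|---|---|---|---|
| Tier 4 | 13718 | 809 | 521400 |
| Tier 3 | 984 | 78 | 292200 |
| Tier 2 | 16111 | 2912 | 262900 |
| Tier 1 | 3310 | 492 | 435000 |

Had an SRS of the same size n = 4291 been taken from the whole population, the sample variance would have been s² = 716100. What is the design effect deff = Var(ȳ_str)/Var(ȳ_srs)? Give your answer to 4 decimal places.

Var(ȳ_str) = Σ Wₕ²(1−fₕ)sₕ²/nₕ with Wₕ = Nₕ/34123:
  Tier 4: (13718/34123)²·(1−809/13718)·521400/809 = 98.019276
  Tier 3: (984/34123)²·(1−78/984)·292200/78 = 2.8682334
  Tier 2: (16111/34123)²·(1−2912/16111)·262900/2912 = 16.488013
  Tier 1: (3310/34123)²·(1−492/3310)·435000/492 = 7.082698
  → Var(ȳ_str) = 124.45822.
Var(ȳ_srs) = (1 − 4291/34123)·716100/4291 = 145.89833.
deff = 124.45822 / 145.89833 = 0.8530.

0.8530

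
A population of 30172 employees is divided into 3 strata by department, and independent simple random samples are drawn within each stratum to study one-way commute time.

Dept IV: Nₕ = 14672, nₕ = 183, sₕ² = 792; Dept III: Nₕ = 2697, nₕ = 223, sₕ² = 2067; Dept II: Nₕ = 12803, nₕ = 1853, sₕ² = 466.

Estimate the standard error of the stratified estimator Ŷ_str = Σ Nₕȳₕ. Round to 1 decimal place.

31892.5

Var(Ŷ_str) = Σₕ Nₕ²(1 − fₕ)sₕ²/nₕ.
Dept IV: 14672²·(1 − 183/14672)·792/183 = 9.2002965 × 10^8.
Dept III: 2697²·(1 − 223/2697)·2067/223 = 6.1846661 × 10^7.
Dept II: 12803²·(1 − 1853/12803)·466/1853 = 3.525627 × 10^7.
Sum = 1.0171326 × 10^9.
SE = √(1.0171326 × 10^9) = 31892.5.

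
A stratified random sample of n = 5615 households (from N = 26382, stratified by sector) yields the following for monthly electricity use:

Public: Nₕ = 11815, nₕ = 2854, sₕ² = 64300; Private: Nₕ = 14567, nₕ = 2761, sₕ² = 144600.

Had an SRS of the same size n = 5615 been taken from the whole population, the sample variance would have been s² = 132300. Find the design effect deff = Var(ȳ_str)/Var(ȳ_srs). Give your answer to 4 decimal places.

0.8825

Var(ȳ_str) = Σ Wₕ²(1−fₕ)sₕ²/nₕ with Wₕ = Nₕ/26382:
  Public: (11815/26382)²·(1−2854/11815)·64300/2854 = 3.4271394
  Private: (14567/26382)²·(1−2761/14567)·144600/2761 = 12.940747
  → Var(ȳ_str) = 16.367886.
Var(ȳ_srs) = (1 − 5615/26382)·132300/5615 = 18.547105.
deff = 16.367886 / 18.547105 = 0.8825.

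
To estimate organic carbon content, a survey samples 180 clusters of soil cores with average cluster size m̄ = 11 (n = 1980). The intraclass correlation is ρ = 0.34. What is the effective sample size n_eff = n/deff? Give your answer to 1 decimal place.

deff = 1 + (11 − 1)·0.34 = 1 + 3.4 = 4.4.
n_eff = 1980 / 4.4 = 450.0.

450.0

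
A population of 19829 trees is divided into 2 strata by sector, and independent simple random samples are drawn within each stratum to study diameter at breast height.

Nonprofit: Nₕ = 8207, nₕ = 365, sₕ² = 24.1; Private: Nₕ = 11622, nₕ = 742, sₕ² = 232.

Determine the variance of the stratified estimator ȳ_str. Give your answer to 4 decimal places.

0.1114

Var(ȳ_str) = Σₕ Wₕ²(1 − fₕ)sₕ²/nₕ with Wₕ = Nₕ/N, N = 19829.
Nonprofit: Wₕ = 0.41388875; term = 0.41388875²·(1 − 0.04447423)·24.1/365 = 0.010807714.
Private: Wₕ = 0.58611125; term = 0.58611125²·(1 − 0.06384443)·232/742 = 0.10055235.
Sum = 0.11136006.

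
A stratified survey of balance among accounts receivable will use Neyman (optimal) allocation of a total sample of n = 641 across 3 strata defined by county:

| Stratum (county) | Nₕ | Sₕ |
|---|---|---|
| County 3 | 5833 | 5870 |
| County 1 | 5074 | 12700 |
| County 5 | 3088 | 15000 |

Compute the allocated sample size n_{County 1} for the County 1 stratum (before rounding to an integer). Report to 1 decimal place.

284.9

Neyman allocation: nₕ = n·NₕSₕ / Σⱼ NⱼSⱼ.
Σ NⱼSⱼ = 5833·5870 + 5074·12700 + 3088·15000 = 1.4499951 × 10^8.
n_{County 1} = 641·5074·12700 / (1.4499951 × 10^8) = 284.9.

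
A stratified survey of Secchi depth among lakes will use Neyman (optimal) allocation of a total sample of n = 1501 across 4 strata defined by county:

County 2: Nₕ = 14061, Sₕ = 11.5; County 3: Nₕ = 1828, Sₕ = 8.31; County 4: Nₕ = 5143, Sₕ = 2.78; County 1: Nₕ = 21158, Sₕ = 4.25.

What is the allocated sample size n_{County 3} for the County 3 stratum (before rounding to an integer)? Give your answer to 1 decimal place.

Neyman allocation: nₕ = n·NₕSₕ / Σⱼ NⱼSⱼ.
Σ NⱼSⱼ = 14061·11.5 + 1828·8.31 + 5143·2.78 + 21158·4.25 = 281111.22.
n_{County 3} = 1501·1828·8.31 / 281111.22 = 81.1.

81.1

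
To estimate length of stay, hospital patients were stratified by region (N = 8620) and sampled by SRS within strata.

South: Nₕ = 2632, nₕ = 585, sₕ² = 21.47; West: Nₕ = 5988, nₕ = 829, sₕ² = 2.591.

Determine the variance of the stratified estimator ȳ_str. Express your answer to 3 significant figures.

0.00396

Var(ȳ_str) = Σₕ Wₕ²(1 − fₕ)sₕ²/nₕ with Wₕ = Nₕ/N, N = 8620.
South: Wₕ = 0.30533643; term = 0.30533643²·(1 − 0.22226444)·21.47/585 = 0.0026611256.
West: Wₕ = 0.69466357; term = 0.69466357²·(1 − 0.13844355)·2.591/829 = 0.0012994084.
Sum = 0.003960534.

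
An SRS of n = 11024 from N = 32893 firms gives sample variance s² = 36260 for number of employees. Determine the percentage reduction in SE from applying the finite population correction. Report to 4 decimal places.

f = n/N = 11024/32893 = 0.33514730.
SE_no-fpc = √(s²/n) = 1.8136117; SE_fpc = √((1−f)s²/n) = 1.4787917.
Ratio = √(1−f) = 0.81538500. Reduction = 100·(1 − 0.81538500) = 18.4615%.

18.4615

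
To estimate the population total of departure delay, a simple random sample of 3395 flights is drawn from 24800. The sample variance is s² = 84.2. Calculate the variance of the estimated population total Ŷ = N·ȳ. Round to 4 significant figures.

1.317 × 10^7

Var(Ŷ) = N²·Var(ȳ) = N²·(1 − n/N)·s²/n.
f = 3395/24800 = 0.13689516; Var(ȳ) = 0.86310484·84.2/3395 = 0.021406017.
Var(Ŷ) = 24800² · 0.021406017 = 1.3165557 × 10^7.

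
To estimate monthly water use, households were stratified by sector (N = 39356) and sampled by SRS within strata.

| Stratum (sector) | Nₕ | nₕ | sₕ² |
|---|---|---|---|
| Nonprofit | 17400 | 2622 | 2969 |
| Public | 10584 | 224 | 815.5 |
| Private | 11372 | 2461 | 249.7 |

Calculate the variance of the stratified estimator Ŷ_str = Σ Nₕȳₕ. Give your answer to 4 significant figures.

7.006 × 10^8

Var(Ŷ_str) = Σₕ Nₕ²(1 − fₕ)sₕ²/nₕ.
Nonprofit: 17400²·(1 − 2622/17400)·2969/2622 = 2.9116718 × 10^8.
Public: 10584²·(1 − 224/10584)·815.5/224 = 3.991954 × 10^8.
Private: 11372²·(1 − 2461/11372)·249.7/2461 = 1.0281825 × 10^7.
Sum = 7.0064441 × 10^8.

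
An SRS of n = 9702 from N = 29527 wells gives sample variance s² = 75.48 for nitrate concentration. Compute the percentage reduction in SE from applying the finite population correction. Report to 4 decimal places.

18.0598

f = n/N = 9702/29527 = 0.32858062.
SE_no-fpc = √(s²/n) = 0.088203397; SE_fpc = √((1−f)s²/n) = 0.072274026.
Ratio = √(1−f) = 0.81940184. Reduction = 100·(1 − 0.81940184) = 18.0598%.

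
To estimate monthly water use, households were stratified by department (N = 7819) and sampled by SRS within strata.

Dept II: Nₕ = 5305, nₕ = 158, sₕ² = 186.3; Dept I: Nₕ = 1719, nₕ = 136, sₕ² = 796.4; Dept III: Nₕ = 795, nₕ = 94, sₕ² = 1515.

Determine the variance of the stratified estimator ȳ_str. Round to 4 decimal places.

0.9342

Var(ȳ_str) = Σₕ Wₕ²(1 − fₕ)sₕ²/nₕ with Wₕ = Nₕ/N, N = 7819.
Dept II: Wₕ = 0.67847551; term = 0.67847551²·(1 − 0.02978322)·186.3/158 = 0.5266146.
Dept I: Wₕ = 0.21984909; term = 0.21984909²·(1 − 0.07911576)·796.4/136 = 0.26064339.
Dept III: Wₕ = 0.10167541; term = 0.10167541²·(1 − 0.11823899)·1515/94 = 0.14691546.
Sum = 0.93417345.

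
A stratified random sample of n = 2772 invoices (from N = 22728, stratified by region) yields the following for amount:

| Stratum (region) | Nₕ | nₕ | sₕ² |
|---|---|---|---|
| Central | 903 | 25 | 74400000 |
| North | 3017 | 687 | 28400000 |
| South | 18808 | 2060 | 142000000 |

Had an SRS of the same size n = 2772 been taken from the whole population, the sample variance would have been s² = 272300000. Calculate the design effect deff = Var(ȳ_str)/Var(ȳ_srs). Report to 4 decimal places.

Var(ȳ_str) = Σ Wₕ²(1−fₕ)sₕ²/nₕ with Wₕ = Nₕ/22728:
  Central: (903/22728)²·(1−25/903)·74400000/25 = 4567.6493
  North: (3017/22728)²·(1−687/3017)·28400000/687 = 562.562
  South: (18808/22728)²·(1−2060/18808)·142000000/2060 = 42034.342
  → Var(ȳ_str) = 47164.553.
Var(ȳ_srs) = (1 − 2772/22728)·272300000/2772 = 86251.507.
deff = 47164.553 / 86251.507 = 0.5468.

0.5468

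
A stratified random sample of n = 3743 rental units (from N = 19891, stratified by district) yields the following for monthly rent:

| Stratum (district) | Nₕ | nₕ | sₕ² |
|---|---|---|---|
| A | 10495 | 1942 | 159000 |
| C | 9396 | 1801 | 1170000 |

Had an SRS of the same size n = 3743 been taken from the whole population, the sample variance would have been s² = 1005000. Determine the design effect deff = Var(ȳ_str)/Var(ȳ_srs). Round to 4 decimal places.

0.6228

Var(ȳ_str) = Σ Wₕ²(1−fₕ)sₕ²/nₕ with Wₕ = Nₕ/19891:
  A: (10495/19891)²·(1−1942/10495)·159000/1942 = 18.575289
  C: (9396/19891)²·(1−1801/9396)·1170000/1801 = 117.17358
  → Var(ȳ_str) = 135.74887.
Var(ȳ_srs) = (1 − 3743/19891)·1005000/3743 = 217.97584.
deff = 135.74887 / 217.97584 = 0.6228.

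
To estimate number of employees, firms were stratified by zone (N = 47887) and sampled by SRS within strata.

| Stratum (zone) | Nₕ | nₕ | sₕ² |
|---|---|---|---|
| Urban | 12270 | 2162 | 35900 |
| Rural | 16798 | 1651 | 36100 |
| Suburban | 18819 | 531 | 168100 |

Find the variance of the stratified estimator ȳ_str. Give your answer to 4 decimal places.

Var(ȳ_str) = Σₕ Wₕ²(1 − fₕ)sₕ²/nₕ with Wₕ = Nₕ/N, N = 47887.
Urban: Wₕ = 0.25622820; term = 0.25622820²·(1 − 0.17620212)·35900/2162 = 0.89807642.
Rural: Wₕ = 0.35078414; term = 0.35078414²·(1 − 0.09828551)·36100/1651 = 2.4261021.
Suburban: Wₕ = 0.39298766; term = 0.39298766²·(1 − 0.02821616)·168100/531 = 47.511713.
Sum = 50.835892.

50.8359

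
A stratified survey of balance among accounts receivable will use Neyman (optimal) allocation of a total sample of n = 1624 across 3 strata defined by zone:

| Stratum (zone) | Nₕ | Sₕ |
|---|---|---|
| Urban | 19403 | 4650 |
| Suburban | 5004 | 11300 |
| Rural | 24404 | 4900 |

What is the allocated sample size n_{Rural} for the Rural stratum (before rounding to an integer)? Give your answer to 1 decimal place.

Neyman allocation: nₕ = n·NₕSₕ / Σⱼ NⱼSⱼ.
Σ NⱼSⱼ = 19403·4650 + 5004·11300 + 24404·4900 = 2.6634875 × 10^8.
n_{Rural} = 1624·24404·4900 / (2.6634875 × 10^8) = 729.1.

729.1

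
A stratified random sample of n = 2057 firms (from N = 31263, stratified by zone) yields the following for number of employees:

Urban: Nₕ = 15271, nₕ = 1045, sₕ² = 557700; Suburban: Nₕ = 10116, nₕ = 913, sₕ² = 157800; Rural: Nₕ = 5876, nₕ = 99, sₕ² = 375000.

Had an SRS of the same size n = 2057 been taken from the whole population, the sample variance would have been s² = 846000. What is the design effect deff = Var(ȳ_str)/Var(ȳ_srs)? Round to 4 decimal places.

Var(ȳ_str) = Σ Wₕ²(1−fₕ)sₕ²/nₕ with Wₕ = Nₕ/31263:
  Urban: (15271/31263)²·(1−1045/15271)·557700/1045 = 118.62421
  Suburban: (10116/31263)²·(1−913/10116)·157800/913 = 16.463159
  Rural: (5876/31263)²·(1−99/5876)·375000/99 = 131.5585
  → Var(ȳ_str) = 266.64587.
Var(ȳ_srs) = (1 − 2057/31263)·846000/2057 = 384.21782.
deff = 266.64587 / 384.21782 = 0.6940.

0.6940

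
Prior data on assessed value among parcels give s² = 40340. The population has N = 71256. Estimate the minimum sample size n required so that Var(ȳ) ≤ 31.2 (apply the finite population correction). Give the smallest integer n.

1270

Without fpc, n₀ = s²/D = 40340/31.2 = 1292.9487.
With fpc, (1 − n/N)·s²/n ≤ D requires n ≥ n₀/(1 + n₀/N) = 1292.9487/(1 + 1292.9487/71256) = 1269.9061.
Rounding up, n = 1270.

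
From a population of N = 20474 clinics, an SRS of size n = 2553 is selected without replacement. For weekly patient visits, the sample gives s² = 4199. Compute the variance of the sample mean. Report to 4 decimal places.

1.4396

Under SRS without replacement, Var(ȳ) = (1 − f)·s²/n with f = n/N = 2553/20474 = 0.12469473.
Var(ȳ) = (1 − 0.12469473)·4199/2553 = 0.87530527·1.6447317 = 1.4396423.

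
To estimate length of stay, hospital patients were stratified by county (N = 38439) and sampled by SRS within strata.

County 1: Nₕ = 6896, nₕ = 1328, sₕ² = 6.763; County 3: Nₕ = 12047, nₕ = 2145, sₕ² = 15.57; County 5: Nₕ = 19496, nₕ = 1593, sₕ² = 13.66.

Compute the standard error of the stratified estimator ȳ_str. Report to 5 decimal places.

0.05238

Var(ȳ_str) = Σₕ Wₕ²(1 − fₕ)sₕ²/nₕ with Wₕ = Nₕ/N, N = 38439.
County 1: Wₕ = 0.17940113; term = 0.17940113²·(1 − 0.19257541)·6.763/1328 = 1.3234076 × 10^-4.
County 3: Wₕ = 0.31340566; term = 0.31340566²·(1 − 0.17805263)·15.57/2145 = 5.8602884 × 10^-4.
County 5: Wₕ = 0.50719322; term = 0.50719322²·(1 − 0.08170907)·13.66/1593 = 0.0020256392.
Sum = 0.0027440088.
SE = √(0.0027440088) = 0.05238.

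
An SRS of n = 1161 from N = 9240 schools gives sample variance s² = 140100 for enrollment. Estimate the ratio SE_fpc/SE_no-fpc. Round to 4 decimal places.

0.9351

f = n/N = 1161/9240 = 0.12564935.
SE_no-fpc = √(s²/n) = 10.985073; SE_fpc = √((1−f)s²/n) = 10.271782.
Ratio = √(1−f) = 0.93506719.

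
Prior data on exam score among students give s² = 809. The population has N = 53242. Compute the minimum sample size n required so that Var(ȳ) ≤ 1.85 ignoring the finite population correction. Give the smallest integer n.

Without fpc, n₀ = s²/D = 809/1.85 = 437.2973.
Rounding up, n = 438.

438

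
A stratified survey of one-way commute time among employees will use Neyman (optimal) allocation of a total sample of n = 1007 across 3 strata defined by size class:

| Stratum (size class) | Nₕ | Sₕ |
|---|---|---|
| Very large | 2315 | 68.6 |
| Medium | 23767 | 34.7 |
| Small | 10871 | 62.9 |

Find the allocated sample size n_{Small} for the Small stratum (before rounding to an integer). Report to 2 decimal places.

412.98

Neyman allocation: nₕ = n·NₕSₕ / Σⱼ NⱼSⱼ.
Σ NⱼSⱼ = 2315·68.6 + 23767·34.7 + 10871·62.9 = 1.6673098 × 10^6.
n_{Small} = 1007·10871·62.9 / (1.6673098 × 10^6) = 412.98.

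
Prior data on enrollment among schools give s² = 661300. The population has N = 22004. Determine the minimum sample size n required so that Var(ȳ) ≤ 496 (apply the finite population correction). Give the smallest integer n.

1258

Without fpc, n₀ = s²/D = 661300/496 = 1333.2661.
With fpc, (1 − n/N)·s²/n ≤ D requires n ≥ n₀/(1 + n₀/N) = 1333.2661/(1 + 1333.2661/22004) = 1257.0961.
Rounding up, n = 1258.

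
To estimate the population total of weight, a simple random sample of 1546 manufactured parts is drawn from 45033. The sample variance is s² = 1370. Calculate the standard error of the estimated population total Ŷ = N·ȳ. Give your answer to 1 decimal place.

Var(Ŷ) = N²·Var(ȳ) = N²·(1 − n/N)·s²/n.
f = 1546/45033 = 0.03433038; Var(ȳ) = 0.96566962·1370/1546 = 0.85573569.
Var(Ŷ) = 45033² · 0.85573569 = 1.7354072 × 10^9.
SE(Ŷ) = √(1.7354072 × 10^9) = 41658.2.

41658.2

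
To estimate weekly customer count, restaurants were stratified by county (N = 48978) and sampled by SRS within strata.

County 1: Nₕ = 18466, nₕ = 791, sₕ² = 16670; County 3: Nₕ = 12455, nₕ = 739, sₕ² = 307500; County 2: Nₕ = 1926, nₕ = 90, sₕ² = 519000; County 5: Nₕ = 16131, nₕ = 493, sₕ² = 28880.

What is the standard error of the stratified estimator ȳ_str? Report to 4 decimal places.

Var(ȳ_str) = Σₕ Wₕ²(1 − fₕ)sₕ²/nₕ with Wₕ = Nₕ/N, N = 48978.
County 1: Wₕ = 0.37702642; term = 0.37702642²·(1 − 0.04283548)·16670/791 = 2.8674066.
County 3: Wₕ = 0.25429785; term = 0.25429785²·(1 − 0.05933360)·307500/739 = 25.311721.
County 2: Wₕ = 0.03932378; term = 0.03932378²·(1 − 0.04672897)·519000/90 = 8.5006418.
County 5: Wₕ = 0.32935195; term = 0.32935195²·(1 − 0.03056227)·28880/493 = 6.1601413.
Sum = 42.839911.
SE = √(42.839911) = 6.5452.

6.5452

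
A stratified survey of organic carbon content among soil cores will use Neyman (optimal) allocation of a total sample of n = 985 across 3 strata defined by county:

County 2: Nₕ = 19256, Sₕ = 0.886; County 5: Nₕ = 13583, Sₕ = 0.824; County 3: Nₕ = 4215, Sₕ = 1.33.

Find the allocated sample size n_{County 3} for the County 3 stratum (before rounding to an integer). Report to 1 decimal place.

Neyman allocation: nₕ = n·NₕSₕ / Σⱼ NⱼSⱼ.
Σ NⱼSⱼ = 19256·0.886 + 13583·0.824 + 4215·1.33 = 33859.158.
n_{County 3} = 985·4215·1.33 / 33859.158 = 163.1.

163.1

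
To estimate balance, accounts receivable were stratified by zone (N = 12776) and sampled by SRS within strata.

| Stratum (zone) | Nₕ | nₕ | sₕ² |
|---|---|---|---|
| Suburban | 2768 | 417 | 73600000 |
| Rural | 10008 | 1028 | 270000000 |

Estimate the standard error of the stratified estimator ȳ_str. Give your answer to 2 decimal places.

Var(ȳ_str) = Σₕ Wₕ²(1 − fₕ)sₕ²/nₕ with Wₕ = Nₕ/N, N = 12776.
Suburban: Wₕ = 0.21665623; term = 0.21665623²·(1 − 0.15065029)·73600000/417 = 7036.7264.
Rural: Wₕ = 0.78334377; term = 0.78334377²·(1 − 0.10271783)·270000000/1028 = 144612.05.
Sum = 151648.78.
SE = √(151648.78) = 389.42.

389.42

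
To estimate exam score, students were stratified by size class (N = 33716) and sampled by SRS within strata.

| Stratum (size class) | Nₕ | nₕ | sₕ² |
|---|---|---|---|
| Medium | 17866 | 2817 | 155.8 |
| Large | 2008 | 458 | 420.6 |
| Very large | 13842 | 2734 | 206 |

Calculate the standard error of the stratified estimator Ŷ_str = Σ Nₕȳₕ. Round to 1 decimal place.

5414.2

Var(Ŷ_str) = Σₕ Nₕ²(1 − fₕ)sₕ²/nₕ.
Medium: 17866²·(1 − 2817/17866)·155.8/2817 = 1.4870158 × 10^7.
Large: 2008²·(1 − 458/2008)·420.6/458 = 2.8582433 × 10^6.
Very large: 13842²·(1 − 2734/13842)·206/2734 = 1.1585197 × 10^7.
Sum = 2.9313598 × 10^7.
SE = √(2.9313598 × 10^7) = 5414.2.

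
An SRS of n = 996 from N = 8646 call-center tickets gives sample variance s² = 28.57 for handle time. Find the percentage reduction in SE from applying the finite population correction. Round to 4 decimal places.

f = n/N = 996/8646 = 0.11519778.
SE_no-fpc = √(s²/n) = 0.1693657; SE_fpc = √((1−f)s²/n) = 0.15931202.
Ratio = √(1−f) = 0.94063926. Reduction = 100·(1 − 0.94063926) = 5.9361%.

5.9361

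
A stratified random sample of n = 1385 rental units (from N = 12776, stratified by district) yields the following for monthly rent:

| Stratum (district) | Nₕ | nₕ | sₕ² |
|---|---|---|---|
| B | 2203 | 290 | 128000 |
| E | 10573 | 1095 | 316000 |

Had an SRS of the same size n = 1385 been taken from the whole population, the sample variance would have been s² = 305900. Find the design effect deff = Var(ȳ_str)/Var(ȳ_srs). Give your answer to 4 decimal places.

0.9576

Var(ȳ_str) = Σ Wₕ²(1−fₕ)sₕ²/nₕ with Wₕ = Nₕ/12776:
  B: (2203/12776)²·(1−290/2203)·128000/290 = 11.395979
  E: (10573/12776)²·(1−1095/10573)·316000/1095 = 177.17323
  → Var(ȳ_str) = 188.56921.
Var(ȳ_srs) = (1 − 1385/12776)·305900/1385 = 196.92309.
deff = 188.56921 / 196.92309 = 0.9576.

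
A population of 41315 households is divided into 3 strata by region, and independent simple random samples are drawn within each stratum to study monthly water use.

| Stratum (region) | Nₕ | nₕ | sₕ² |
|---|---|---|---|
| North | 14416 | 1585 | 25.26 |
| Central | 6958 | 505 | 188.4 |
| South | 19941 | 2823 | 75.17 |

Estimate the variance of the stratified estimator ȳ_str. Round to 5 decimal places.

0.01687

Var(ȳ_str) = Σₕ Wₕ²(1 − fₕ)sₕ²/nₕ with Wₕ = Nₕ/N, N = 41315.
North: Wₕ = 0.34892896; term = 0.34892896²·(1 − 0.10994728)·25.26/1585 = 0.001727006.
Central: Wₕ = 0.16841341; term = 0.16841341²·(1 − 0.07257833)·188.4/505 = 0.0098134134.
South: Wₕ = 0.48265763; term = 0.48265763²·(1 − 0.14156762)·75.17/2823 = 0.0053249816.
Sum = 0.016865401.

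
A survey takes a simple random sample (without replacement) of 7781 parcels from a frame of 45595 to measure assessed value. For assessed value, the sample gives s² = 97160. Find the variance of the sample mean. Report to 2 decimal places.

10.36

Under SRS without replacement, Var(ȳ) = (1 − f)·s²/n with f = n/N = 7781/45595 = 0.17065468.
Var(ȳ) = (1 − 0.17065468)·97160/7781 = 0.82934532·12.486827 = 10.355891.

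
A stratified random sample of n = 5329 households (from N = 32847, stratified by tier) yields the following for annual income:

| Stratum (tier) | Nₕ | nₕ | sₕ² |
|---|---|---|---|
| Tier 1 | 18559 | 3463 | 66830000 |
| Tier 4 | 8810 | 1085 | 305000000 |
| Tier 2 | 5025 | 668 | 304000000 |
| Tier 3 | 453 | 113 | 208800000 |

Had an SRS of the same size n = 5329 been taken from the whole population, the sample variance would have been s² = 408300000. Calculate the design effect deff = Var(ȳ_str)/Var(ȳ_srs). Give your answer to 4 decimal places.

0.5023

Var(ȳ_str) = Σ Wₕ²(1−fₕ)sₕ²/nₕ with Wₕ = Nₕ/32847:
  Tier 1: (18559/32847)²·(1−3463/18559)·66830000/3463 = 5011.2262
  Tier 4: (8810/32847)²·(1−1085/8810)·305000000/1085 = 17731.81
  Tier 2: (5025/32847)²·(1−668/5025)·304000000/668 = 9234.839
  Tier 3: (453/32847)²·(1−113/453)·208800000/113 = 263.7775
  → Var(ȳ_str) = 32241.653.
Var(ȳ_srs) = (1 − 5329/32847)·408300000/5329 = 64188.144.
deff = 32241.653 / 64188.144 = 0.5023.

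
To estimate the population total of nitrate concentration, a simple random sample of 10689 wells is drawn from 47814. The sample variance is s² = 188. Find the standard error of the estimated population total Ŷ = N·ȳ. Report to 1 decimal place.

5587.5

Var(Ŷ) = N²·Var(ȳ) = N²·(1 − n/N)·s²/n.
f = 10689/47814 = 0.22355377; Var(ȳ) = 0.77644623·188/10689 = 0.013656272.
Var(Ŷ) = 47814² · 0.013656272 = 3.1220677 × 10^7.
SE(Ŷ) = √(3.1220677 × 10^7) = 5587.5.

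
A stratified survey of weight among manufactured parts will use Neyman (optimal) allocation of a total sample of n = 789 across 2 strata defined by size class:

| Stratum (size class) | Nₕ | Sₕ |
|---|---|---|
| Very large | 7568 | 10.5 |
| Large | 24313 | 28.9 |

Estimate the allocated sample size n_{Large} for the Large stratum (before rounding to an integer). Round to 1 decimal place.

Neyman allocation: nₕ = n·NₕSₕ / Σⱼ NⱼSⱼ.
Σ NⱼSⱼ = 7568·10.5 + 24313·28.9 = 782109.7.
n_{Large} = 789·24313·28.9 / 782109.7 = 708.8.

708.8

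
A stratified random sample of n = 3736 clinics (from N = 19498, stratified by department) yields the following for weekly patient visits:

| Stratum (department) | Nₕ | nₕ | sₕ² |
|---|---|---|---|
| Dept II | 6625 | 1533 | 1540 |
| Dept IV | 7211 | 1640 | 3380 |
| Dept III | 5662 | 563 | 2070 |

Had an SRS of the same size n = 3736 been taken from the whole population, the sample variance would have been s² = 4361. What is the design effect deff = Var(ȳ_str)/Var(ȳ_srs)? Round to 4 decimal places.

0.6212

Var(ȳ_str) = Σ Wₕ²(1−fₕ)sₕ²/nₕ with Wₕ = Nₕ/19498:
  Dept II: (6625/19498)²·(1−1533/6625)·1540/1533 = 0.089140017
  Dept IV: (7211/19498)²·(1−1640/7211)·3380/1640 = 0.2177817
  Dept III: (5662/19498)²·(1−563/5662)·2070/563 = 0.27921368
  → Var(ȳ_str) = 0.5861354.
Var(ȳ_srs) = (1 − 3736/19498)·4361/3736 = 0.94362726.
deff = 0.5861354 / 0.94362726 = 0.6212.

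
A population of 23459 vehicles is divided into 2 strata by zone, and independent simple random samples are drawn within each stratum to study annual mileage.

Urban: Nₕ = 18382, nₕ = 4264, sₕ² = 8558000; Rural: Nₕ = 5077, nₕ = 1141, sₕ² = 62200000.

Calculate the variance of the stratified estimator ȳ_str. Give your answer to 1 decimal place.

Var(ȳ_str) = Σₕ Wₕ²(1 − fₕ)sₕ²/nₕ with Wₕ = Nₕ/N, N = 23459.
Urban: Wₕ = 0.78357986; term = 0.78357986²·(1 − 0.23196605)·8558000/4264 = 946.4595.
Rural: Wₕ = 0.21642014; term = 0.21642014²·(1 − 0.22473902)·62200000/1141 = 1979.4658.
Sum = 2925.9253.

2925.9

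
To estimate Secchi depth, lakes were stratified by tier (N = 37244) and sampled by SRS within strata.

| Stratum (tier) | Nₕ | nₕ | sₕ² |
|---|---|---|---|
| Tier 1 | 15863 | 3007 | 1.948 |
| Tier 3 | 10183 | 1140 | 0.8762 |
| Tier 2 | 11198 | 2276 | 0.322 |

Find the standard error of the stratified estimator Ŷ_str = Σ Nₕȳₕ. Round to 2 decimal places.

Var(Ŷ_str) = Σₕ Nₕ²(1 − fₕ)sₕ²/nₕ.
Tier 1: 15863²·(1 − 3007/15863)·1.948/3007 = 132113.35.
Tier 3: 10183²·(1 − 1140/10183)·0.8762/1140 = 70776.107.
Tier 2: 11198²·(1 − 2276/11198)·0.322/2276 = 14134.69.
Sum = 217024.15.
SE = √(217024.15) = 465.86.

465.86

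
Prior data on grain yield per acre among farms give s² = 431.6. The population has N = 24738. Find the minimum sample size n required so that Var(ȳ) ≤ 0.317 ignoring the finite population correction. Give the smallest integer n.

1362

Without fpc, n₀ = s²/D = 431.6/0.317 = 1361.5142.
Rounding up, n = 1362.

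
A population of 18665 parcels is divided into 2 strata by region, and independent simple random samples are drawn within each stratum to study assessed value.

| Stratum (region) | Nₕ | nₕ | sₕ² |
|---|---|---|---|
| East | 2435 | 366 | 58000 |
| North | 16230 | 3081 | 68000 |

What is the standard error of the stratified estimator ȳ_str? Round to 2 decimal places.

Var(ȳ_str) = Σₕ Wₕ²(1 − fₕ)sₕ²/nₕ with Wₕ = Nₕ/N, N = 18665.
East: Wₕ = 0.13045808; term = 0.13045808²·(1 − 0.15030801)·58000/366 = 2.291661.
North: Wₕ = 0.86954192; term = 0.86954192²·(1 − 0.18983364)·68000/3081 = 13.519869.
Sum = 15.81153.
SE = √(15.81153) = 3.98.

3.98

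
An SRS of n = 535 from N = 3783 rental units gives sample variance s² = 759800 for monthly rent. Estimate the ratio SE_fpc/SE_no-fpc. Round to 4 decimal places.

f = n/N = 535/3783 = 0.14142215.
SE_no-fpc = √(s²/n) = 37.685367; SE_fpc = √((1−f)s²/n) = 34.919064.
Ratio = √(1−f) = 0.92659476.

0.9266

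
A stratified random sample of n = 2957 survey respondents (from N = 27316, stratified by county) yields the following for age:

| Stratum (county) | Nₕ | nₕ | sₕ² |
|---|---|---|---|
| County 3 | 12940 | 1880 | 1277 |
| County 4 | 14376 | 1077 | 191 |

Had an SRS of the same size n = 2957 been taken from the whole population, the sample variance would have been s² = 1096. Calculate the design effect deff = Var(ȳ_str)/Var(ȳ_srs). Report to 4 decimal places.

0.5317

Var(ȳ_str) = Σ Wₕ²(1−fₕ)sₕ²/nₕ with Wₕ = Nₕ/27316:
  County 3: (12940/27316)²·(1−1880/12940)·1277/1880 = 0.13028315
  County 4: (14376/27316)²·(1−1077/14376)·191/1077 = 0.045440228
  → Var(ȳ_str) = 0.17572338.
Var(ȳ_srs) = (1 − 2957/27316)·1096/2957 = 0.33052292.
deff = 0.17572338 / 0.33052292 = 0.5317.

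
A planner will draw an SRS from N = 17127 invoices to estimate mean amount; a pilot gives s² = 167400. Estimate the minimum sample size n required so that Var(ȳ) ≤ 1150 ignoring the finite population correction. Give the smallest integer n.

146

Without fpc, n₀ = s²/D = 167400/1150 = 145.5652.
Rounding up, n = 146.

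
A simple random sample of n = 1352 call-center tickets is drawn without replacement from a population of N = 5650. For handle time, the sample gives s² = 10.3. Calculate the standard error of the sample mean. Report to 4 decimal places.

Under SRS without replacement, Var(ȳ) = (1 − f)·s²/n with f = n/N = 1352/5650 = 0.23929204.
Var(ȳ) = (1 − 0.23929204)·10.3/1352 = 0.76070796·0.0076183432 = 0.0057953343.
SE(ȳ) = √(0.0057953343) = 0.0761.

0.0761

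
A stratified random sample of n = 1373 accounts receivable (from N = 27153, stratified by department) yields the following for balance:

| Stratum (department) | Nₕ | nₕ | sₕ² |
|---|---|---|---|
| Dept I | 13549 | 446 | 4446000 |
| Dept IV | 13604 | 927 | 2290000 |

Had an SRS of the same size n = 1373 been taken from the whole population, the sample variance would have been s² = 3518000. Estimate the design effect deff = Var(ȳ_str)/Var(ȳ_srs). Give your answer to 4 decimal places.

Var(ȳ_str) = Σ Wₕ²(1−fₕ)sₕ²/nₕ with Wₕ = Nₕ/27153:
  Dept I: (13549/27153)²·(1−446/13549)·4446000/446 = 2400.3631
  Dept IV: (13604/27153)²·(1−927/13604)·2290000/927 = 577.83417
  → Var(ȳ_str) = 2978.1973.
Var(ȳ_srs) = (1 − 1373/27153)·3518000/1373 = 2432.7103.
deff = 2978.1973 / 2432.7103 = 1.2242.

1.2242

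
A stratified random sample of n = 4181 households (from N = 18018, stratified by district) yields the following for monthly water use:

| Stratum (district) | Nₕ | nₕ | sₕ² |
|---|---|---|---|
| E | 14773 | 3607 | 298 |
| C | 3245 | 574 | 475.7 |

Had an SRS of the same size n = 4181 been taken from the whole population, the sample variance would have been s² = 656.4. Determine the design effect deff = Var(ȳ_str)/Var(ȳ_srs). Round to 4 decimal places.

Var(ȳ_str) = Σ Wₕ²(1−fₕ)sₕ²/nₕ with Wₕ = Nₕ/18018:
  E: (14773/18018)²·(1−3607/14773)·298/3607 = 0.041978148
  C: (3245/18018)²·(1−574/3245)·475.7/574 = 0.022125683
  → Var(ȳ_str) = 0.064103831.
Var(ȳ_srs) = (1 − 4181/18018)·656.4/4181 = 0.1205657.
deff = 0.064103831 / 0.1205657 = 0.5317.

0.5317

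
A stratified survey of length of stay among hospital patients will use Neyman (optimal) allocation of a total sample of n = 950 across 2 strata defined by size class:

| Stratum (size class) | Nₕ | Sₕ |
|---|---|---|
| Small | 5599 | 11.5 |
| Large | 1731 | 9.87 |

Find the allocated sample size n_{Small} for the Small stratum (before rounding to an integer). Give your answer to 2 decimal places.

Neyman allocation: nₕ = n·NₕSₕ / Σⱼ NⱼSⱼ.
Σ NⱼSⱼ = 5599·11.5 + 1731·9.87 = 81473.47.
n_{Small} = 950·5599·11.5 / 81473.47 = 750.79.

750.79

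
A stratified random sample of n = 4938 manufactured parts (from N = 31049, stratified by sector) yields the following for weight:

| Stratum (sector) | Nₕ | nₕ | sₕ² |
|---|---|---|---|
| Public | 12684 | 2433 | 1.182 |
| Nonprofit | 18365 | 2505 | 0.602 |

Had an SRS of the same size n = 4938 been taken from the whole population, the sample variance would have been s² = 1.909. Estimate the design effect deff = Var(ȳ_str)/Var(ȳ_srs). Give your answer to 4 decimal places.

Var(ȳ_str) = Σ Wₕ²(1−fₕ)sₕ²/nₕ with Wₕ = Nₕ/31049:
  Public: (12684/31049)²·(1−2433/12684)·1.182/2433 = 6.5524332 × 10^-5
  Nonprofit: (18365/31049)²·(1−2505/18365)·0.602/2505 = 7.260853 × 10^-5
  → Var(ȳ_str) = 1.3813286 × 10^-4.
Var(ȳ_srs) = (1 − 4938/31049)·1.909/4938 = 3.251103 × 10^-4.
deff = (1.3813286 × 10^-4) / (3.251103 × 10^-4) = 0.4249.

0.4249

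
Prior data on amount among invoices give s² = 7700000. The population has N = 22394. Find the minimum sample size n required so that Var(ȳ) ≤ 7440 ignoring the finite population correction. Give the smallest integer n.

Without fpc, n₀ = s²/D = 7700000/7440 = 1034.9462.
Rounding up, n = 1035.

1035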